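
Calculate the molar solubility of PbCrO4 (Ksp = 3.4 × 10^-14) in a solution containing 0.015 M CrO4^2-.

PbCrO4(s) ⇌ Pb^2+ + CrO4^2-
Ksp = [Pb^2+][CrO4^2-]
If s mol/L dissolves here, [Pb^2+] = s, [CrO4^2-] = 0.015 + s ≈ 0.015 (common-ion effect: CrO4^2- is already 0.015 M).
Ksp ≈ s × 0.015
s = 2.3 × 10^-12 M
Check: s = 2.3 x 10^-12 ≪ 0.015, so the approximation is valid.

2.3 x 10^-12 M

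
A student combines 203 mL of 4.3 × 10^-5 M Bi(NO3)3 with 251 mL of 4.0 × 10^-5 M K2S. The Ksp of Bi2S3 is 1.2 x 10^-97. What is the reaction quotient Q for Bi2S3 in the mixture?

Total volume = 203 + 251 = 454 mL.
[Bi^3+] = 4.3 × 10^-5 × (203/454) = 1.92 × 10^-5 M
[S^2-] = 4.0 × 10^-5 × (251/454) = 2.21 × 10^-5 M
Bi2S3(s) ⇌ 2 Bi^3+ + 3 S^2-, so Q = [Bi^3+]^2[S^2-]^3
Q = (1.92 × 10^-5)^2(2.21 × 10^-5)^3 = 4.0 × 10^-24
Q > Ksp, so Bi2S3 will precipitate.

4.0e-24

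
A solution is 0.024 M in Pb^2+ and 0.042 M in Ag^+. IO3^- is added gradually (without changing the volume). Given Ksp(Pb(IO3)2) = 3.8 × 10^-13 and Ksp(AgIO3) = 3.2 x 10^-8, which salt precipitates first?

Each salt begins to precipitate when Q = Ksp, i.e. when [IO3^-] reaches its threshold.
For Pb(IO3)2: 3.8 × 10^-13 = 0.024 × [IO3^-]^2  ⇒  [IO3^-] = 4.0 × 10^-6 M.
For AgIO3: 3.2 x 10^-8 = 0.042 × [IO3^-]  ⇒  [IO3^-] = 7.6 × 10^-7 M.
The salt with the lower threshold [IO3^-] precipitates first: AgIO3.

AgIO3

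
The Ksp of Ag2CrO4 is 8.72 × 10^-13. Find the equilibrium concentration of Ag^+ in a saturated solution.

[Ag^+] = 1.20 × 10^-4 M

Ag2CrO4(s) ⇌ 2 Ag^+(aq) + CrO4^2-(aq)
Ksp = [Ag^+]^2[CrO4^2-]
With molar solubility s: [Ag^+] = 2s, [CrO4^2-] = s.
Substituting: Ksp = (2s)^2s = 4s^3
s = (8.72 × 10^-13 / 4)^(1/3) = 6.018 × 10^-5 M
[Ag^+] = 2s = 1.20 x 10^-4 M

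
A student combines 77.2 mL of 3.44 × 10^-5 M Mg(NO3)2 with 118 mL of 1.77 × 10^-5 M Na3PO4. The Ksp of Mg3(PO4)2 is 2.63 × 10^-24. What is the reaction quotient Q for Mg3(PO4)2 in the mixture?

2.88e-25

Total volume = 77.2 + 118 = 195.2 mL.
[Mg^2+] = 3.44 × 10^-5 × (77.2/195.2) = 1.360 x 10^-5 M
[PO4^3-] = 1.77 x 10^-5 × (118/195.2) = 1.070 x 10^-5 M
Mg3(PO4)2(s) <=> 3 Mg^2+ + 2 PO4^3-, so Q = [Mg^2+]^3[PO4^3-]^2
Q = (1.360 x 10^-5)^3(1.070 x 10^-5)^2 = 2.88 x 10^-25
Q < Ksp, so no precipitate of Mg3(PO4)2 forms.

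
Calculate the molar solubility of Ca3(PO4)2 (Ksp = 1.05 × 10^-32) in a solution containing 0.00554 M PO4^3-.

2.33 × 10^-10 M

Ca3(PO4)2(s) ⇌ 3 Ca^2+ + 2 PO4^3-
Ksp = [Ca^2+]^3[PO4^3-]^2
Let s = moles of Ca3(PO4)2 that dissolve per litre. [Ca^2+] = 3s, [PO4^3-] = 0.00554 + 2s ≈ 0.00554 (since the PO4^3- already present dominates).
Ksp ≈ (3s)^3 × (0.00554)^2
s = 2.33 × 10^-10 M
Check: 2s = 4.7 x 10^-10 ≪ 0.00554, so the approximation is valid.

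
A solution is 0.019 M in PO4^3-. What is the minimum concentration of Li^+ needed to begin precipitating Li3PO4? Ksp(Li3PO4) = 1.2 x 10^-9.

Li3PO4(s) ⇌ 3 Li^+(aq) + PO4^3-(aq)
Ksp = [Li^+]^3[PO4^3-]
Precipitation begins when Q = Ksp. With [PO4^3-] = 0.019 M:
1.2 x 10^-9 = (0.019) × [Li^+]^3
[Li^+] = (1.2 x 10^-9 / 1.9 x 10^-2)^(1/3) = 4.0 × 10^-3 M

4.0 × 10^-3 M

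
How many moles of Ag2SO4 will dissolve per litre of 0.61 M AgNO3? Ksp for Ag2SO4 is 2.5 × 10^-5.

Ag2SO4(s) ⇌ 2 Ag^+ + SO4^2-
Ksp = [Ag^+]^2[SO4^2-]
If s mol/L dissolves here, [Ag^+] = 0.61 + 2s ≈ 0.61, [SO4^2-] = s (since Ag^+ from AgNO3 dominates).
Ksp ≈ (0.61)^2 × s
s = 6.7 × 10^-5 M
Check: 2s = 1.3 x 10^-4 ≪ 0.61, so the approximation is valid.

6.7 x 10^-5 M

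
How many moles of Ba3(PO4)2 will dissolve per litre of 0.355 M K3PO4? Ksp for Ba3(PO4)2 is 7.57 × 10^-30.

1.31e-10 M

Ba3(PO4)2(s) ⇌ 3 Ba^2+ + 2 PO4^3-
Ksp = [Ba^2+]^3[PO4^3-]^2
If s mol/L dissolves here, [Ba^2+] = 3s, [PO4^3-] = 0.355 + 2s ≈ 0.355 (common-ion effect: PO4^3- is already 0.355 M).
Ksp ≈ (3s)^3 × (0.355)^2
s = 1.31 × 10^-10 M
Check: 2s = 2.6 × 10^-10 ≪ 0.355, so the approximation is valid.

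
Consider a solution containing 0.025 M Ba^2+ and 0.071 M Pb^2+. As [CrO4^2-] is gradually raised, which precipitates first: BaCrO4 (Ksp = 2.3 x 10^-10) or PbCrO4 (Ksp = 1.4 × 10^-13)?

Precipitation of each salt starts when its ion product equals its Ksp.
For BaCrO4: 2.3 x 10^-10 = 0.025 × [CrO4^2-]  ⇒  [CrO4^2-] = 9.2 × 10^-9 M.
For PbCrO4: 1.4 × 10^-13 = 0.071 × [CrO4^2-]  ⇒  [CrO4^2-] = 2.0 × 10^-12 M.
The salt with the lower threshold [CrO4^2-] precipitates first: PbCrO4.

PbCrO4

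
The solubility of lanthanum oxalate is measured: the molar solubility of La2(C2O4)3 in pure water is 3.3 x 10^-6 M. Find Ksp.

La2(C2O4)3(s) <=> 2 La^3+(aq) + 3 C2O4^2-(aq)
For each mole of La2(C2O4)3 that dissolves: [La^3+] = 2s, [C2O4^2-] = 3s.
Ksp = [La^3+]^2[C2O4^2-]^3
Substituting: Ksp = (2s)^2(3s)^3 = 108s^5
Ksp = 108 × (3.3 x 10^-6)^5 = 4.2 × 10^-26

4.2 × 10^-26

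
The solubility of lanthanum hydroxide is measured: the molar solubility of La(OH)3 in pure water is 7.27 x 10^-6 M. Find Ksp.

Ksp ≈ 7.54 × 10^-20

La(OH)3(s) ⇌ La^3+ + 3 OH^-
With molar solubility s: [La^3+] = s, [OH^-] = 3s.
Ksp = [La^3+][OH^-]^3
Substituting: Ksp = s(3s)^3 = 27s^4
Ksp = 27 × (7.27 x 10^-6)^4 = 7.54 × 10^-20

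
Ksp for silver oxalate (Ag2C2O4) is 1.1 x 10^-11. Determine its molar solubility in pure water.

Ag2C2O4(s) <=> 2 Ag^+ + C2O4^2-
Ksp = [Ag^+]^2[C2O4^2-]
For each mole of Ag2C2O4 that dissolves: [Ag^+] = 2s, [C2O4^2-] = s.
So Ksp = (2s)^2 × s = 4s^3
s = (1.1 x 10^-11 / 4)^(1/3) = 1.4 × 10^-4 M

s ≈ 1.4 x 10^-4 M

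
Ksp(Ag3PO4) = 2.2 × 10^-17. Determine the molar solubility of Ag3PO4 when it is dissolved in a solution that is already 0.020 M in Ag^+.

Ag3PO4(s) ⇌ 3 Ag^+ + PO4^3-
Ksp = [Ag^+]^3[PO4^3-]
Let s be the molar solubility in this solution. [Ag^+] = 0.020 + 3s ≈ 0.020, [PO4^3-] = s (Ksp is small, so little additional dissolves).
Ksp ≈ (0.020)^3 × s
s = 2.8 × 10^-12 M
Check: 3s = 8.3 × 10^-12 ≪ 0.020, so the approximation is valid.

2.8e-12 M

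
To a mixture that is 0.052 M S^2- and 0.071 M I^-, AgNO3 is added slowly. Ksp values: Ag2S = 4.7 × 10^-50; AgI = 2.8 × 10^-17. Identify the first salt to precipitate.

Each salt begins to precipitate when Q = Ksp, i.e. when [Ag^+] reaches its threshold.
For Ag2S: 4.7 × 10^-50 = 0.052 × [Ag^+]^2  ⇒  [Ag^+] = 9.5 x 10^-25 M.
For AgI: 2.8 × 10^-17 = 0.071 × [Ag^+]  ⇒  [Ag^+] = 3.9 × 10^-16 M.
The salt with the lower threshold [Ag^+] precipitates first: Ag2S.

Ag2S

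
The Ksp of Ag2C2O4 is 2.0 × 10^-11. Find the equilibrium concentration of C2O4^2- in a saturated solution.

Ag2C2O4(s) <=> 2 Ag^+ + C2O4^2-
Ksp = [Ag^+]^2[C2O4^2-]
If s mol/L of Ag2C2O4 dissolves, [Ag^+] = 2s and [C2O4^2-] = s.
So Ksp = (2s)^2 × s = 4s^3
s = (2.0 × 10^-11 / 4)^(1/3) = 1.71 x 10^-4 M
[C2O4^2-] = s = 1.7 × 10^-4 M

[C2O4^2-] ≈ 1.7e-4 M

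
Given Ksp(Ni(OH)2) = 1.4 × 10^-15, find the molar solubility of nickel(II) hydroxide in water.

Ni(OH)2(s) ⇌ Ni^2+(aq) + 2 OH^-(aq)
Ksp = [Ni^2+][OH^-]^2
For each mole of Ni(OH)2 that dissolves: [Ni^2+] = s, [OH^-] = 2s.
So Ksp = s × (2s)^2 = 4s^3
s^3 = 1.4 × 10^-15 / 4, so s = 7.0 × 10^-6 M

s ≈ 7.0 × 10^-6 M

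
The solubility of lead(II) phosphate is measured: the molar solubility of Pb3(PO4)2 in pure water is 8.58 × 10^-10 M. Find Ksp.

Pb3(PO4)2(s) ⇌ 3 Pb^2+ + 2 PO4^3-
For each mole of Pb3(PO4)2 that dissolves: [Pb^2+] = 3s, [PO4^3-] = 2s.
Ksp = [Pb^2+]^3[PO4^3-]^2
Substituting: Ksp = (3s)^3(2s)^2 = 108s^5
With s = 8.58 × 10^-10: Ksp = 5.02 × 10^-44

Ksp ≈ 5.02 × 10^-44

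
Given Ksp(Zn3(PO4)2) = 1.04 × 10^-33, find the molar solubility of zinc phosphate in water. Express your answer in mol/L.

Zn3(PO4)2(s) ⇌ 3 Zn^2+ + 2 PO4^3-
Ksp = [Zn^2+]^3[PO4^3-]^2
With molar solubility s: [Zn^2+] = 3s, [PO4^3-] = 2s.
Ksp = (3s)^3(2s)^2 = 108s^5
s = (1.04 × 10^-33 / 108)^(1/5) = 9.92 × 10^-8 M

s ≈ 9.92e-8 M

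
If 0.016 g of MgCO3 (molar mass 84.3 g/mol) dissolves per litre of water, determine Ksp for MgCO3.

Ksp = 3.6e-8

Molar solubility s = (1.6 x 10^-2 g/L) / (84.3 g/mol) = 1.90 × 10^-4 M.
MgCO3(s) ⇌ Mg^2+ + CO3^2-
With molar solubility s: [Mg^2+] = s, [CO3^2-] = s.
Ksp = [Mg^2+][CO3^2-]
Ksp = s^2
With s = 1.90 x 10^-4: Ksp = 3.6 × 10^-8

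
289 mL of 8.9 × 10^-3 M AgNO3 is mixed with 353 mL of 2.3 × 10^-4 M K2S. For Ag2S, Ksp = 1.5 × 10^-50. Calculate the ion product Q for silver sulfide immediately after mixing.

Q ≈ 2.0 × 10^-9

Total volume = 289 + 353 = 642 mL.
[Ag^+] = 8.9 x 10^-3 × (289/642) = 4.01 x 10^-3 M
[S^2-] = 2.3 × 10^-4 × (353/642) = 1.26 x 10^-4 M
Ag2S(s) ⇌ 2 Ag^+ + S^2-, so Q = [Ag^+]^2[S^2-]
Q = (4.01 x 10^-3)^2(1.26 × 10^-4) = 2.0 x 10^-9
Q > Ksp, so Ag2S will precipitate.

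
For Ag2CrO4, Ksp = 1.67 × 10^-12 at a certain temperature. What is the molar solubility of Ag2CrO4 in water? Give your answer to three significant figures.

Ag2CrO4(s) ⇌ 2 Ag^+ + CrO4^2-
Ksp = [Ag^+]^2[CrO4^2-]
Let s = molar solubility. Then [Ag^+] = 2s and [CrO4^2-] = s.
So Ksp = (2s)^2 × s = 4s^3
Solving, s = (1.67 × 10^-12/4)^(1/3) = 7.47 x 10^-5 M

s ≈ 7.47e-5 M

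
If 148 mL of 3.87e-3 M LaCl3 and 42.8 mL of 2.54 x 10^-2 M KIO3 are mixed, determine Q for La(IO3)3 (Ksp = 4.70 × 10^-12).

Total volume = 148 + 42.8 = 190.8 mL.
[La^3+] = 3.87 × 10^-3 × (148/190.8) = 3.002 x 10^-3 M
[IO3^-] = 2.54 × 10^-2 × (42.8/190.8) = 5.698 x 10^-3 M
La(IO3)3(s) ⇌ La^3+(aq) + 3 IO3^-(aq), so Q = [La^3+][IO3^-]^3
Q = (3.002 × 10^-3)(5.698 × 10^-3)^3 = 5.55 × 10^-10
Q > Ksp, so La(IO3)3 will precipitate.

Q = 5.55 × 10^-10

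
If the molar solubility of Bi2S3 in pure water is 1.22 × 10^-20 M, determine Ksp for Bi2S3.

2.92 × 10^-98

Bi2S3(s) <=> 2 Bi^3+ + 3 S^2-
For each mole of Bi2S3 that dissolves: [Bi^3+] = 2s, [S^2-] = 3s.
Ksp = [Bi^3+]^2[S^2-]^3
So Ksp = (2s)^2 × (3s)^3 = 108s^5
With s = 1.22 x 10^-20: Ksp = 2.92 × 10^-98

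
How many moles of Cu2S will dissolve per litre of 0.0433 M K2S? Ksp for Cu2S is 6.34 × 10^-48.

6.05e-24 M

Cu2S(s) ⇌ 2 Cu^+ + S^2-
Ksp = [Cu^+]^2[S^2-]
If s mol/L dissolves here, [Cu^+] = 2s, [S^2-] = 0.0433 + s ≈ 0.0433 (since S^2- from K2S dominates).
Ksp ≈ (2s)^2 × 0.0433
s = 6.05 × 10^-24 M
Check: s = 6.1 x 10^-24 ≪ 0.0433, so the approximation is valid.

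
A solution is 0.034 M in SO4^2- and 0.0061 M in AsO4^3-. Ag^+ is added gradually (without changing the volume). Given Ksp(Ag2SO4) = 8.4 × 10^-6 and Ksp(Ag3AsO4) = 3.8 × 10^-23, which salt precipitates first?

Ag3AsO4

Each salt begins to precipitate when Q = Ksp, i.e. when [Ag^+] reaches its threshold.
For Ag2SO4: 8.4 × 10^-6 = 0.034 × [Ag^+]^2  ⇒  [Ag^+] = 1.6 × 10^-2 M.
For Ag3AsO4: 3.8 × 10^-23 = 0.0061 × [Ag^+]^3  ⇒  [Ag^+] = 1.8 × 10^-7 M.
The salt with the lower threshold [Ag^+] precipitates first: Ag3AsO4.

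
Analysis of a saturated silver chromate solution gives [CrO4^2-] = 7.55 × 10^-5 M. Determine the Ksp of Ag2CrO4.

Ag2CrO4(s) ⇌ 2 Ag^+ + CrO4^2-
Stoichiometry gives [Ag^+] = (2/1)[CrO4^2-] = 1.510 × 10^-4 M.
Ksp = [Ag^+]^2[CrO4^2-]
Ksp = (1.510 × 10^-4)^2 × 7.55 × 10^-5 = 1.72 × 10^-12

Ksp ≈ 1.72 x 10^-12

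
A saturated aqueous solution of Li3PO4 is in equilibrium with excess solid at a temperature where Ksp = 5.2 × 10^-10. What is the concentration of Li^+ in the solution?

Li3PO4(s) ⇌ 3 Li^+ + PO4^3-
Ksp = [Li^+]^3[PO4^3-]
If s mol/L of Li3PO4 dissolves, [Li^+] = 3s and [PO4^3-] = s.
So Ksp = (3s)^3 × s = 27s^4
s = (5.2 × 10^-10 / 27)^(1/4) = 2.09 × 10^-3 M
[Li^+] = 3s = 6.3 × 10^-3 M

[Li^+] = 6.3 × 10^-3 M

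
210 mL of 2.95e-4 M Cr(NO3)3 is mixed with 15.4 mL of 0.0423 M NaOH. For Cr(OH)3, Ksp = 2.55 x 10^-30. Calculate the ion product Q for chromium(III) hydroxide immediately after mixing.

Q = 6.63e-12

Total volume = 210 + 15.4 = 225.4 mL.
[Cr^3+] = 2.95 × 10^-4 × (210/225.4) = 2.748 × 10^-4 M
[OH^-] = 4.23 x 10^-2 × (15.4/225.4) = 2.890 × 10^-3 M
Cr(OH)3(s) ⇌ Cr^3+(aq) + 3 OH^-(aq), so Q = [Cr^3+][OH^-]^3
Q = (2.748 × 10^-4)(2.890 × 10^-3)^3 = 6.63 x 10^-12
Q > Ksp, so Cr(OH)3 will precipitate.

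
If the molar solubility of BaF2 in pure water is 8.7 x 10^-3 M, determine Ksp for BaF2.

Ksp ≈ 2.6 × 10^-6

BaF2(s) <=> Ba^2+(aq) + 2 F^-(aq)
For each mole of BaF2 that dissolves: [Ba^2+] = s, [F^-] = 2s.
Ksp = [Ba^2+][F^-]^2
Ksp = s(2s)^2 = 4s^3
Ksp = 4 × (8.7 x 10^-3)^3 = 2.6 × 10^-6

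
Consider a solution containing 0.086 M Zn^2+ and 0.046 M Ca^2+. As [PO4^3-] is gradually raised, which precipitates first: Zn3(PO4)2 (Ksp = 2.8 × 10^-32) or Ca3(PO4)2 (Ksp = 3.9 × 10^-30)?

Each salt begins to precipitate when Q = Ksp, i.e. when [PO4^3-] reaches its threshold.
For Zn3(PO4)2: 2.8 × 10^-32 = (0.086)^3 × [PO4^3-]^2  ⇒  [PO4^3-] = 6.6 x 10^-15 M.
For Ca3(PO4)2: 3.9 × 10^-30 = (0.046)^3 × [PO4^3-]^2  ⇒  [PO4^3-] = 2.0 × 10^-13 M.
The salt with the lower threshold [PO4^3-] precipitates first: Zn3(PO4)2.

Zn3(PO4)2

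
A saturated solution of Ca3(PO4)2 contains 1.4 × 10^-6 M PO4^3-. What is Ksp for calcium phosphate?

1.8 × 10^-29

Ca3(PO4)2(s) ⇌ 3 Ca^2+ + 2 PO4^3-
Stoichiometry gives [Ca^2+] = (3/2)[PO4^3-] = 2.10 x 10^-6 M.
Ksp = [Ca^2+]^3[PO4^3-]^2
Ksp = (2.10 x 10^-6)^3 × (1.4 × 10^-6)^2 = 1.8 × 10^-29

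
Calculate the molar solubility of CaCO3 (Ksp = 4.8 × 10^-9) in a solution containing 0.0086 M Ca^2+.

s = 5.6 × 10^-7 M

CaCO3(s) ⇌ Ca^2+ + CO3^2-
Ksp = [Ca^2+][CO3^2-]
Let s = moles of CaCO3 that dissolve per litre. [Ca^2+] = 0.0086 + s ≈ 0.0086, [CO3^2-] = s (common-ion effect: Ca^2+ is already 0.0086 M).
Ksp ≈ 0.0086 × s
s = 5.6 x 10^-7 M
Check: s = 5.6 × 10^-7 ≪ 0.0086, so the approximation is valid.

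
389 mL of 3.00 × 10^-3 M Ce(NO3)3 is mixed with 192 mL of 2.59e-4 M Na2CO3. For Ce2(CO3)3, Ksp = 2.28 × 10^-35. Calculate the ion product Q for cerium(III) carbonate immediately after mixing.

Total volume = 389 + 192 = 581 mL.
[Ce^3+] = 3.00 x 10^-3 × (389/581) = 2.009 × 10^-3 M
[CO3^2-] = 2.59 × 10^-4 × (192/581) = 8.559 × 10^-5 M
Ce2(CO3)3(s) ⇌ 2 Ce^3+ + 3 CO3^2-, so Q = [Ce^3+]^2[CO3^2-]^3
Q = (2.009 x 10^-3)^2(8.559 × 10^-5)^3 = 2.53 × 10^-18
Q > Ksp, so Ce2(CO3)3 will precipitate.

Q = 2.53 × 10^-18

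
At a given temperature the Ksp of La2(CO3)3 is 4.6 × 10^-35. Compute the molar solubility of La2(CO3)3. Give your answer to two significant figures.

La2(CO3)3(s) <=> 2 La^3+ + 3 CO3^2-
Ksp = [La^3+]^2[CO3^2-]^3
For each mole of La2(CO3)3 that dissolves: [La^3+] = 2s, [CO3^2-] = 3s.
Ksp = (2s)^2(3s)^3 = 108s^5
s = (4.6 × 10^-35 / 108)^(1/5) = 5.3 × 10^-8 M

s = 5.3 × 10^-8 M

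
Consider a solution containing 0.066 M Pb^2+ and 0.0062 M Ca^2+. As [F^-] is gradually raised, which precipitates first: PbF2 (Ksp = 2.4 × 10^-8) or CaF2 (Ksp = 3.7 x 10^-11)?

Precipitation of each salt starts when its ion product equals its Ksp.
For PbF2: 2.4 × 10^-8 = 0.066 × [F^-]^2  ⇒  [F^-] = 6.0 × 10^-4 M.
For CaF2: 3.7 x 10^-11 = 0.0062 × [F^-]^2  ⇒  [F^-] = 7.7 × 10^-5 M.
The salt with the lower threshold [F^-] precipitates first: CaF2.

CaF2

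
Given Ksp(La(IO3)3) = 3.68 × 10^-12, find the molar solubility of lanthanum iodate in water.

s = 6.08 × 10^-4 M

La(IO3)3(s) ⇌ La^3+(aq) + 3 IO3^-(aq)
Ksp = [La^3+][IO3^-]^3
If s mol/L of La(IO3)3 dissolves, [La^3+] = s and [IO3^-] = 3s.
Ksp = s(3s)^3 = 27s^4
Solving, s = (3.68 × 10^-12/27)^(1/4) = 6.08 × 10^-4 M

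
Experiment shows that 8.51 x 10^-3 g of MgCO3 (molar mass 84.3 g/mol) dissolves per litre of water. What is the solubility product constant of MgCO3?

Ksp ≈ 1.02 x 10^-8

Molar solubility s = (8.51 x 10^-3 g/L) / (84.3 g/mol) = 1.009 × 10^-4 M.
MgCO3(s) ⇌ Mg^2+(aq) + CO3^2-(aq)
With molar solubility s: [Mg^2+] = s, [CO3^2-] = s.
Ksp = [Mg^2+][CO3^2-]
Ksp = s^2
With s = 1.009 x 10^-4: Ksp = 1.02 × 10^-8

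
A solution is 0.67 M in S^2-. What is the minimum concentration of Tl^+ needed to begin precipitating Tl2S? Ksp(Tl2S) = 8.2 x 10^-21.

1.1 × 10^-10 M

Tl2S(s) ⇌ 2 Tl^+(aq) + S^2-(aq)
Ksp = [Tl^+]^2[S^2-]
Precipitation begins when Q = Ksp. With [S^2-] = 0.67 M:
8.2 x 10^-21 = (0.67) × [Tl^+]^2
[Tl^+] = (8.2 x 10^-21 / 6.7 x 10^-1)^(1/2) = 1.1 x 10^-10 M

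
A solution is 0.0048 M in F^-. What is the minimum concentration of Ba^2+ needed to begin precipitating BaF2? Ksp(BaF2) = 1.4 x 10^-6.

BaF2(s) <=> Ba^2+ + 2 F^-
Ksp = [Ba^2+][F^-]^2
Precipitation begins when Q = Ksp. With [F^-] = 0.0048 M:
1.4 x 10^-6 = (0.0048)^2 × [Ba^2+]
[Ba^2+] = (1.4 x 10^-6 / 2.30 × 10^-5) = 6.1 x 10^-2 M

6.1 × 10^-2 M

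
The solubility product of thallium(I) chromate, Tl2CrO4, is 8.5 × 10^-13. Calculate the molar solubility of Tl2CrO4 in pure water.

Tl2CrO4(s) <=> 2 Tl^+(aq) + CrO4^2-(aq)
Ksp = [Tl^+]^2[CrO4^2-]
Let s = molar solubility. Then [Tl^+] = 2s and [CrO4^2-] = s.
Substituting: Ksp = (2s)^2s = 4s^3
Solving, s = (8.5 × 10^-13/4)^(1/3) = 6.0 × 10^-5 M

s ≈ 6.0 x 10^-5 M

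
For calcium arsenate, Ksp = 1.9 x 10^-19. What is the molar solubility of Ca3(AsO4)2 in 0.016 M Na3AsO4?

Ca3(AsO4)2(s) ⇌ 3 Ca^2+(aq) + 2 AsO4^3-(aq)
Ksp = [Ca^2+]^3[AsO4^3-]^2
Let s be the molar solubility in this solution. [Ca^2+] = 3s, [AsO4^3-] = 0.016 + 2s ≈ 0.016 (Ksp is small, so little additional dissolves).
Ksp ≈ (3s)^3 × (0.016)^2
s = 3.0 x 10^-6 M
Check: 2s = 6.0 x 10^-6 ≪ 0.016, so the approximation is valid.

s = 3.0e-6 M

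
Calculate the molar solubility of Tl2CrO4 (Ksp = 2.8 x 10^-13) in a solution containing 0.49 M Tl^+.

Tl2CrO4(s) <=> 2 Tl^+ + CrO4^2-
Ksp = [Tl^+]^2[CrO4^2-]
If s mol/L dissolves here, [Tl^+] = 0.49 + 2s ≈ 0.49, [CrO4^2-] = s (Ksp is small, so little additional dissolves).
Ksp ≈ (0.49)^2 × s
s = 1.2 × 10^-12 M
Check: 2s = 2.3 × 10^-12 ≪ 0.49, so the approximation is valid.

1.2 × 10^-12 M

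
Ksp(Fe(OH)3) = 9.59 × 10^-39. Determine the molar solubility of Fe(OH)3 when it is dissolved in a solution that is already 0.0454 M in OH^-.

1.02 × 10^-34 M

Fe(OH)3(s) ⇌ Fe^3+ + 3 OH^-
Ksp = [Fe^3+][OH^-]^3
Let s be the molar solubility in this solution. [Fe^3+] = s, [OH^-] = 0.0454 + 3s ≈ 0.0454 (common-ion effect: OH^- is already 0.0454 M).
Ksp ≈ s × (0.0454)^3
s = 1.02 × 10^-34 M
Check: 3s = 3.1 × 10^-34 ≪ 0.0454, so the approximation is valid.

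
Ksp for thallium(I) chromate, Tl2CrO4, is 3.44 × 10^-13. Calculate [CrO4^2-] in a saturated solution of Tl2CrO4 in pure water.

Tl2CrO4(s) <=> 2 Tl^+(aq) + CrO4^2-(aq)
Ksp = [Tl^+]^2[CrO4^2-]
For each mole of Tl2CrO4 that dissolves: [Tl^+] = 2s, [CrO4^2-] = s.
So Ksp = (2s)^2 × s = 4s^3
Solving, s = (3.44 × 10^-13/4)^(1/3) = 4.414 × 10^-5 M
[CrO4^2-] = s = 4.41 × 10^-5 M

[CrO4^2-] = 4.41e-5 M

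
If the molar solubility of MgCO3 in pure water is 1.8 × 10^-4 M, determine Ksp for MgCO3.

MgCO3(s) ⇌ Mg^2+ + CO3^2-
Let s = molar solubility. Then [Mg^2+] = s and [CO3^2-] = s.
Ksp = [Mg^2+][CO3^2-]
Ksp = s^2
With s = 1.8 x 10^-4: Ksp = 3.2 × 10^-8

3.2 × 10^-8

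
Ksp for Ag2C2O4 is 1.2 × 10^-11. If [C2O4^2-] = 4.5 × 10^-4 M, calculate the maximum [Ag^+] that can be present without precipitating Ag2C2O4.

Ag2C2O4(s) ⇌ 2 Ag^+ + C2O4^2-
Ksp = [Ag^+]^2[C2O4^2-]
Precipitation begins when Q = Ksp. With [C2O4^2-] = 4.5 × 10^-4 M:
1.2 × 10^-11 = (4.5 × 10^-4) × [Ag^+]^2
[Ag^+] = (1.2 × 10^-11 / 4.5 x 10^-4)^(1/2) = 1.6 x 10^-4 M

[Ag^+] ≈ 1.6e-4 M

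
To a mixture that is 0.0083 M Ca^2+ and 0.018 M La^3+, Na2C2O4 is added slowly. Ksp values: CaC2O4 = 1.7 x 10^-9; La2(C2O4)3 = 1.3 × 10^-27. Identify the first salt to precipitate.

La2(C2O4)3

Each salt begins to precipitate when Q = Ksp, i.e. when [C2O4^2-] reaches its threshold.
For CaC2O4: 1.7 x 10^-9 = 0.0083 × [C2O4^2-]  ⇒  [C2O4^2-] = 2.0 x 10^-7 M.
For La2(C2O4)3: 1.3 × 10^-27 = (0.018)^2 × [C2O4^2-]^3  ⇒  [C2O4^2-] = 1.6 × 10^-8 M.
The salt with the lower threshold [C2O4^2-] precipitates first: La2(C2O4)3.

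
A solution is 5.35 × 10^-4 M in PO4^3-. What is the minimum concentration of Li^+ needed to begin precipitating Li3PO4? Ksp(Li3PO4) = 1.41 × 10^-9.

Li3PO4(s) ⇌ 3 Li^+ + PO4^3-
Ksp = [Li^+]^3[PO4^3-]
Precipitation begins when Q = Ksp. With [PO4^3-] = 5.35 × 10^-4 M:
1.41 × 10^-9 = (5.35 × 10^-4) × [Li^+]^3
[Li^+] = (1.41 × 10^-9 / 5.35 × 10^-4)^(1/3) = 1.38 × 10^-2 M

1.38 × 10^-2 M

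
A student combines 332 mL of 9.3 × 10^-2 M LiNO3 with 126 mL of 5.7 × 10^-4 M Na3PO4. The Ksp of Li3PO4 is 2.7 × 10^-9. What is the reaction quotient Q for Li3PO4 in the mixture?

Total volume = 332 + 126 = 458 mL.
[Li^+] = 9.3 x 10^-2 × (332/458) = 6.74 × 10^-2 M
[PO4^3-] = 5.7 x 10^-4 × (126/458) = 1.57 x 10^-4 M
Li3PO4(s) <=> 3 Li^+ + PO4^3-, so Q = [Li^+]^3[PO4^3-]
Q = (6.74 × 10^-2)^3(1.57 × 10^-4) = 4.8 × 10^-8
Q > Ksp, so Li3PO4 will precipitate.

Q ≈ 4.8 × 10^-8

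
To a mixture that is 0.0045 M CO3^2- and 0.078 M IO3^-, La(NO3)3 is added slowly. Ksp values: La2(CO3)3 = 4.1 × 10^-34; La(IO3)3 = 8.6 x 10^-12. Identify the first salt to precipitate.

Precipitation of each salt starts when its ion product equals its Ksp.
For La2(CO3)3: 4.1 × 10^-34 = (0.0045)^3 × [La^3+]^2  ⇒  [La^3+] = 6.7 x 10^-14 M.
For La(IO3)3: 8.6 x 10^-12 = (0.078)^3 × [La^3+]  ⇒  [La^3+] = 1.8 × 10^-8 M.
The salt with the lower threshold [La^3+] precipitates first: La2(CO3)3.

La2(CO3)3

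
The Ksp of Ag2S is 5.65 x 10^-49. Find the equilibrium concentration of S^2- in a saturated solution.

Ag2S(s) <=> 2 Ag^+ + S^2-
Ksp = [Ag^+]^2[S^2-]
Let s = molar solubility. Then [Ag^+] = 2s and [S^2-] = s.
Ksp = (2s)^2s = 4s^3
s^3 = 5.65 x 10^-49 / 4, so s = 5.208 × 10^-17 M
[S^2-] = s = 5.21 x 10^-17 M

[S^2-] = 5.21e-17 M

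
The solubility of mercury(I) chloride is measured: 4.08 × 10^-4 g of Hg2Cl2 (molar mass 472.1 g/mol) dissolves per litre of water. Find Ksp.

Molar solubility s = (4.08 × 10^-4 g/L) / (472.1 g/mol) = 8.642 × 10^-7 M.
Hg2Cl2(s) ⇌ Hg2^2+(aq) + 2 Cl^-(aq)
For each mole of Hg2Cl2 that dissolves: [Hg2^2+] = s, [Cl^-] = 2s.
Ksp = [Hg2^2+][Cl^-]^2
Substituting: Ksp = s(2s)^2 = 4s^3
With s = 8.642 × 10^-7: Ksp = 2.58 × 10^-18

Ksp ≈ 2.58e-18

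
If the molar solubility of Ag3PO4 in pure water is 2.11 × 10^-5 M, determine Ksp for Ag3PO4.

Ag3PO4(s) ⇌ 3 Ag^+(aq) + PO4^3-(aq)
Let s = molar solubility. Then [Ag^+] = 3s and [PO4^3-] = s.
Ksp = [Ag^+]^3[PO4^3-]
Substituting: Ksp = (3s)^3s = 27s^4
With s = 2.11 × 10^-5: Ksp = 5.35 × 10^-18

5.35 × 10^-18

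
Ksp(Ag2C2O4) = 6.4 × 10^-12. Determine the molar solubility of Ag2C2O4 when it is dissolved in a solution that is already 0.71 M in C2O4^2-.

Ag2C2O4(s) ⇌ 2 Ag^+ + C2O4^2-
Ksp = [Ag^+]^2[C2O4^2-]
Let s be the molar solubility in this solution. [Ag^+] = 2s, [C2O4^2-] = 0.71 + s ≈ 0.71 (Ksp is small, so little additional dissolves).
Ksp ≈ (2s)^2 × 0.71
s = 1.5 × 10^-6 M
Check: s = 1.5 x 10^-6 ≪ 0.71, so the approximation is valid.

1.5 x 10^-6 M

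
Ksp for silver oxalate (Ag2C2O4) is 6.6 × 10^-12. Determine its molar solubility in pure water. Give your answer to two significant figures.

Ag2C2O4(s) ⇌ 2 Ag^+ + C2O4^2-
Ksp = [Ag^+]^2[C2O4^2-]
If s mol/L of Ag2C2O4 dissolves, [Ag^+] = 2s and [C2O4^2-] = s.
Ksp = (2s)^2s = 4s^3
s = (6.6 × 10^-12 / 4)^(1/3) = 1.2 x 10^-4 M

1.2e-4 M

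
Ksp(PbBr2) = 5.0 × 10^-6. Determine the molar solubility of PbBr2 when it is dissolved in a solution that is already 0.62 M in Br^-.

PbBr2(s) ⇌ Pb^2+ + 2 Br^-
Ksp = [Pb^2+][Br^-]^2
If s mol/L dissolves here, [Pb^2+] = s, [Br^-] = 0.62 + 2s ≈ 0.62 (common-ion effect: Br^- is already 0.62 M).
Ksp ≈ s × (0.62)^2
s = 1.3 × 10^-5 M
Check: 2s = 2.6 x 10^-5 ≪ 0.62, so the approximation is valid.

s = 1.3 × 10^-5 M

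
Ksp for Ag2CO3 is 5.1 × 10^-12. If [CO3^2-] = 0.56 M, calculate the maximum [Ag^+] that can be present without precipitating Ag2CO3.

Ag2CO3(s) ⇌ 2 Ag^+(aq) + CO3^2-(aq)
Ksp = [Ag^+]^2[CO3^2-]
Precipitation begins when Q = Ksp. With [CO3^2-] = 0.56 M:
5.1 × 10^-12 = (0.56) × [Ag^+]^2
[Ag^+] = (5.1 × 10^-12 / 5.6 x 10^-1)^(1/2) = 3.0 x 10^-6 M

[Ag^+] = 3.0e-6 M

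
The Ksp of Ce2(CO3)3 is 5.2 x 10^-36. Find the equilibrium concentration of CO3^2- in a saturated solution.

Ce2(CO3)3(s) <=> 2 Ce^3+(aq) + 3 CO3^2-(aq)
Ksp = [Ce^3+]^2[CO3^2-]^3
Let s = molar solubility. Then [Ce^3+] = 2s and [CO3^2-] = 3s.
Ksp = (2s)^2(3s)^3 = 108s^5
s^5 = 5.2 x 10^-36 / 108, so s = 3.44 × 10^-8 M
[CO3^2-] = 3s = 1.0 × 10^-7 M

[CO3^2-] = 1.0 × 10^-7 M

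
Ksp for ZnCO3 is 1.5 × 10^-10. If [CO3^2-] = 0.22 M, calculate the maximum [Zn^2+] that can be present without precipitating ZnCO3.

ZnCO3(s) <=> Zn^2+ + CO3^2-
Ksp = [Zn^2+][CO3^2-]
Precipitation begins when Q = Ksp. With [CO3^2-] = 0.22 M:
1.5 × 10^-10 = (0.22) × [Zn^2+]
[Zn^2+] = (1.5 × 10^-10 / 2.2 x 10^-1) = 6.8 x 10^-10 M

[Zn^2+] = 6.8 x 10^-10 M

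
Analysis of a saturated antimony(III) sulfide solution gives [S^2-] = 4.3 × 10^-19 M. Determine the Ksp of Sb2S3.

Ksp ≈ 6.5 × 10^-93

Sb2S3(s) ⇌ 2 Sb^3+ + 3 S^2-
Stoichiometry gives [Sb^3+] = (2/3)[S^2-] = 2.87 × 10^-19 M.
Ksp = [Sb^3+]^2[S^2-]^3
Ksp = (2.87 × 10^-19)^2 × (4.3 × 10^-19)^3 = 6.5 × 10^-93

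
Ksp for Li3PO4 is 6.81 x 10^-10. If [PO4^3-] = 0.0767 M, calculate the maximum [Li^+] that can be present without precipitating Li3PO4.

Li3PO4(s) ⇌ 3 Li^+(aq) + PO4^3-(aq)
Ksp = [Li^+]^3[PO4^3-]
Precipitation begins when Q = Ksp. With [PO4^3-] = 0.0767 M:
6.81 x 10^-10 = (0.0767) × [Li^+]^3
[Li^+] = (6.81 x 10^-10 / 7.67 x 10^-2)^(1/3) = 2.07 × 10^-3 M

2.07e-3 M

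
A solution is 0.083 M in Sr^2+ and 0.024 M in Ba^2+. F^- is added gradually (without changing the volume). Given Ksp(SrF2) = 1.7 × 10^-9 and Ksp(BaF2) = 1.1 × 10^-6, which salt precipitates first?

Each salt begins to precipitate when Q = Ksp, i.e. when [F^-] reaches its threshold.
For SrF2: 1.7 × 10^-9 = 0.083 × [F^-]^2  ⇒  [F^-] = 1.4 x 10^-4 M.
For BaF2: 1.1 × 10^-6 = 0.024 × [F^-]^2  ⇒  [F^-] = 6.8 x 10^-3 M.
The salt with the lower threshold [F^-] precipitates first: SrF2.

SrF2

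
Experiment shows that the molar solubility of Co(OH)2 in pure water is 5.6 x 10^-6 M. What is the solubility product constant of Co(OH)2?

Co(OH)2(s) ⇌ Co^2+ + 2 OH^-
With molar solubility s: [Co^2+] = s, [OH^-] = 2s.
Ksp = [Co^2+][OH^-]^2
Ksp = s(2s)^2 = 4s^3
Ksp = 4 × (5.6 × 10^-6)^3 = 7.0 × 10^-16

Ksp = 7.0 x 10^-16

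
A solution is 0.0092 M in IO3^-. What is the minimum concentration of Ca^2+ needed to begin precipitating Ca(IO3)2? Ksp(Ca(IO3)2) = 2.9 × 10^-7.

Ca(IO3)2(s) ⇌ Ca^2+(aq) + 2 IO3^-(aq)
Ksp = [Ca^2+][IO3^-]^2
Precipitation begins when Q = Ksp. With [IO3^-] = 0.0092 M:
2.9 × 10^-7 = (0.0092)^2 × [Ca^2+]
[Ca^2+] = (2.9 × 10^-7 / 8.46 × 10^-5) = 3.4 × 10^-3 M

[Ca^2+] = 3.4 x 10^-3 M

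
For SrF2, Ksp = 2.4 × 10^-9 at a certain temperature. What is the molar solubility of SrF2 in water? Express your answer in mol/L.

SrF2(s) <=> Sr^2+ + 2 F^-
Ksp = [Sr^2+][F^-]^2
Let s = molar solubility. Then [Sr^2+] = s and [F^-] = 2s.
Ksp = s(2s)^2 = 4s^3
s = (2.4 × 10^-9 / 4)^(1/3) = 8.4 x 10^-4 M

s = 8.4e-4 M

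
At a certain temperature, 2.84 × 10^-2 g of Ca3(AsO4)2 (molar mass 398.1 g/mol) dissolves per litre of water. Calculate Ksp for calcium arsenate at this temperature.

Ksp ≈ 2.00 × 10^-19

Molar solubility s = (2.84 x 10^-2 g/L) / (398.1 g/mol) = 7.134 × 10^-5 M.
Ca3(AsO4)2(s) ⇌ 3 Ca^2+(aq) + 2 AsO4^3-(aq)
With molar solubility s: [Ca^2+] = 3s, [AsO4^3-] = 2s.
Ksp = [Ca^2+]^3[AsO4^3-]^2
So Ksp = (3s)^3 × (2s)^2 = 108s^5
With s = 7.134 x 10^-5: Ksp = 2.00 x 10^-19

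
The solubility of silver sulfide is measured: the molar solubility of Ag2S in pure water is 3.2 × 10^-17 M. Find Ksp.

Ag2S(s) ⇌ 2 Ag^+(aq) + S^2-(aq)
Let s = molar solubility. Then [Ag^+] = 2s and [S^2-] = s.
Ksp = [Ag^+]^2[S^2-]
So Ksp = (2s)^2 × s = 4s^3
With s = 3.2 × 10^-17: Ksp = 1.3 x 10^-49

Ksp = 1.3 x 10^-49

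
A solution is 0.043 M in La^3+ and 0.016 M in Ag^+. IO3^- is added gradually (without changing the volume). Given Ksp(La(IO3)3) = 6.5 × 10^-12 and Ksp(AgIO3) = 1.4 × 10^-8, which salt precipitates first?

Each salt begins to precipitate when Q = Ksp, i.e. when [IO3^-] reaches its threshold.
For La(IO3)3: 6.5 × 10^-12 = 0.043 × [IO3^-]^3  ⇒  [IO3^-] = 5.3 x 10^-4 M.
For AgIO3: 1.4 × 10^-8 = 0.016 × [IO3^-]  ⇒  [IO3^-] = 8.8 × 10^-7 M.
The salt with the lower threshold [IO3^-] precipitates first: AgIO3.

AgIO3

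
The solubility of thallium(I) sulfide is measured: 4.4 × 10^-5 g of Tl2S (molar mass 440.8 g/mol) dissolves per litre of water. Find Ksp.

Molar solubility s = (4.4 x 10^-5 g/L) / (440.8 g/mol) = 9.98 × 10^-8 M.
Tl2S(s) <=> 2 Tl^+(aq) + S^2-(aq)
For each mole of Tl2S that dissolves: [Tl^+] = 2s, [S^2-] = s.
Ksp = [Tl^+]^2[S^2-]
So Ksp = (2s)^2 × s = 4s^3
With s = 9.98 × 10^-8: Ksp = 4.0 × 10^-21

Ksp = 4.0e-21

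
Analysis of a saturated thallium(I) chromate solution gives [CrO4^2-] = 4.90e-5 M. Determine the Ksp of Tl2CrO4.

Tl2CrO4(s) ⇌ 2 Tl^+(aq) + CrO4^2-(aq)
Stoichiometry gives [Tl^+] = (2/1)[CrO4^2-] = 9.800 × 10^-5 M.
Ksp = [Tl^+]^2[CrO4^2-]
Ksp = (9.800 x 10^-5)^2 × 4.90 x 10^-5 = 4.71 × 10^-13

4.71 × 10^-13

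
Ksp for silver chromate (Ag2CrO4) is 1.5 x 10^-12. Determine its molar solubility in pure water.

Ag2CrO4(s) <=> 2 Ag^+ + CrO4^2-
Ksp = [Ag^+]^2[CrO4^2-]
With molar solubility s: [Ag^+] = 2s, [CrO4^2-] = s.
Ksp = (2s)^2s = 4s^3
s = (1.5 x 10^-12 / 4)^(1/3) = 7.2 x 10^-5 M

s = 7.2 x 10^-5 M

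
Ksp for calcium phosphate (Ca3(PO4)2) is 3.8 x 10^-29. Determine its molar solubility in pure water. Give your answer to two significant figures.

s = 8.1e-7 M

Ca3(PO4)2(s) <=> 3 Ca^2+ + 2 PO4^3-
Ksp = [Ca^2+]^3[PO4^3-]^2
For each mole of Ca3(PO4)2 that dissolves: [Ca^2+] = 3s, [PO4^3-] = 2s.
Substituting: Ksp = (3s)^3(2s)^2 = 108s^5
s^5 = 3.8 x 10^-29 / 108, so s = 8.1 × 10^-7 M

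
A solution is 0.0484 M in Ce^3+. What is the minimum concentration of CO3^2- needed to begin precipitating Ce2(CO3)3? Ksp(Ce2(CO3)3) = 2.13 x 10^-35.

2.09e-11 M

Ce2(CO3)3(s) ⇌ 2 Ce^3+(aq) + 3 CO3^2-(aq)
Ksp = [Ce^3+]^2[CO3^2-]^3
Precipitation begins when Q = Ksp. With [Ce^3+] = 0.0484 M:
2.13 x 10^-35 = (0.0484)^2 × [CO3^2-]^3
[CO3^2-] = (2.13 x 10^-35 / 2.343 × 10^-3)^(1/3) = 2.09 × 10^-11 M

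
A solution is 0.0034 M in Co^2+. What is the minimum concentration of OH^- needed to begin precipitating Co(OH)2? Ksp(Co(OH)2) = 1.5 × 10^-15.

Co(OH)2(s) <=> Co^2+(aq) + 2 OH^-(aq)
Ksp = [Co^2+][OH^-]^2
Precipitation begins when Q = Ksp. With [Co^2+] = 0.0034 M:
1.5 × 10^-15 = (0.0034) × [OH^-]^2
[OH^-] = (1.5 × 10^-15 / 3.4 × 10^-3)^(1/2) = 6.6 × 10^-7 M

[OH^-] ≈ 6.6e-7 M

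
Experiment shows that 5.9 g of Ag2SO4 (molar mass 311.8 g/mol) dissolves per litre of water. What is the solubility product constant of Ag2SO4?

Molar solubility s = (5.9 g/L) / (311.8 g/mol) = 1.89 × 10^-2 M.
Ag2SO4(s) ⇌ 2 Ag^+(aq) + SO4^2-(aq)
Let s = molar solubility. Then [Ag^+] = 2s and [SO4^2-] = s.
Ksp = [Ag^+]^2[SO4^2-]
So Ksp = (2s)^2 × s = 4s^3
With s = 1.89 × 10^-2: Ksp = 2.7 × 10^-5

Ksp ≈ 2.7e-5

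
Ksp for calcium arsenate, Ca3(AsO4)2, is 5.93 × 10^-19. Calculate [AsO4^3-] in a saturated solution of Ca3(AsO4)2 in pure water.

Ca3(AsO4)2(s) ⇌ 3 Ca^2+(aq) + 2 AsO4^3-(aq)
Ksp = [Ca^2+]^3[AsO4^3-]^2
Let s = molar solubility. Then [Ca^2+] = 3s and [AsO4^3-] = 2s.
Substituting: Ksp = (3s)^3(2s)^2 = 108s^5
s = (5.93 × 10^-19 / 108)^(1/5) = 8.870 x 10^-5 M
[AsO4^3-] = 2s = 1.77 x 10^-4 M

[AsO4^3-] ≈ 1.77 x 10^-4 M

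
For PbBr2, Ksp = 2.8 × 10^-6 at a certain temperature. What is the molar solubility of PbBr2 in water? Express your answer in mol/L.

PbBr2(s) <=> Pb^2+(aq) + 2 Br^-(aq)
Ksp = [Pb^2+][Br^-]^2
If s mol/L of PbBr2 dissolves, [Pb^2+] = s and [Br^-] = 2s.
So Ksp = s × (2s)^2 = 4s^3
s = (2.8 × 10^-6 / 4)^(1/3) = 8.9 × 10^-3 M

s = 8.9e-3 M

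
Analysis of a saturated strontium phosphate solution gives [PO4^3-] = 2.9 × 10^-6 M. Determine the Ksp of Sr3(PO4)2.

Ksp = 6.9 x 10^-28

Sr3(PO4)2(s) <=> 3 Sr^2+(aq) + 2 PO4^3-(aq)
Stoichiometry gives [Sr^2+] = (3/2)[PO4^3-] = 4.35 x 10^-6 M.
Ksp = [Sr^2+]^3[PO4^3-]^2
Ksp = (4.35 x 10^-6)^3 × (2.9 × 10^-6)^2 = 6.9 × 10^-28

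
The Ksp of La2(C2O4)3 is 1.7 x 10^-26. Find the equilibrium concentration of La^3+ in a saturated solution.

La2(C2O4)3(s) ⇌ 2 La^3+ + 3 C2O4^2-
Ksp = [La^3+]^2[C2O4^2-]^3
Let s = molar solubility. Then [La^3+] = 2s and [C2O4^2-] = 3s.
Substituting: Ksp = (2s)^2(3s)^3 = 108s^5
s^5 = 1.7 x 10^-26 / 108, so s = 2.75 × 10^-6 M
[La^3+] = 2s = 5.5 × 10^-6 M

[La^3+] = 5.5 × 10^-6 M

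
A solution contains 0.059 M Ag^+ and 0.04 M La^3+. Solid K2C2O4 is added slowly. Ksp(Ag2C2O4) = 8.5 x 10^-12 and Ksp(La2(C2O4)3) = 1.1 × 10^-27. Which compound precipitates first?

Each salt begins to precipitate when Q = Ksp, i.e. when [C2O4^2-] reaches its threshold.
For Ag2C2O4: 8.5 x 10^-12 = (0.059)^2 × [C2O4^2-]  ⇒  [C2O4^2-] = 2.4 × 10^-9 M.
For La2(C2O4)3: 1.1 × 10^-27 = (0.04)^2 × [C2O4^2-]^3  ⇒  [C2O4^2-] = 8.8 x 10^-9 M.
The salt with the lower threshold [C2O4^2-] precipitates first: Ag2C2O4.

Ag2C2O4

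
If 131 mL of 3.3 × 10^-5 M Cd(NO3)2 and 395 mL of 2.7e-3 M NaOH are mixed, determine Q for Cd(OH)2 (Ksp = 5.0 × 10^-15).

Total volume = 131 + 395 = 526 mL.
[Cd^2+] = 3.3 x 10^-5 × (131/526) = 8.22 × 10^-6 M
[OH^-] = 2.7 × 10^-3 × (395/526) = 2.03 × 10^-3 M
Cd(OH)2(s) ⇌ Cd^2+ + 2 OH^-, so Q = [Cd^2+][OH^-]^2
Q = (8.22 x 10^-6)(2.03 x 10^-3)^2 = 3.4 x 10^-11
Q > Ksp, so Cd(OH)2 will precipitate.

Q ≈ 3.4 x 10^-11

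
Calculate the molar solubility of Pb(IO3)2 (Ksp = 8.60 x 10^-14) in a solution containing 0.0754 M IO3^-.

1.51 × 10^-11 M

Pb(IO3)2(s) <=> Pb^2+ + 2 IO3^-
Ksp = [Pb^2+][IO3^-]^2
Let s = moles of Pb(IO3)2 that dissolve per litre. [Pb^2+] = s, [IO3^-] = 0.0754 + 2s ≈ 0.0754 (since the IO3^- already present dominates).
Ksp ≈ s × (0.0754)^2
s = 1.51 × 10^-11 M
Check: 2s = 3.0 x 10^-11 ≪ 0.0754, so the approximation is valid.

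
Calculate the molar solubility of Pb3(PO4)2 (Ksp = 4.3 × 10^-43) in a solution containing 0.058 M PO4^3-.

s = 1.7e-14 M

Pb3(PO4)2(s) ⇌ 3 Pb^2+(aq) + 2 PO4^3-(aq)
Ksp = [Pb^2+]^3[PO4^3-]^2
Let s be the molar solubility in this solution. [Pb^2+] = 3s, [PO4^3-] = 0.058 + 2s ≈ 0.058 (since the PO4^3- already present dominates).
Ksp ≈ (3s)^3 × (0.058)^2
s = 1.7 × 10^-14 M
Check: 2s = 3.4 × 10^-14 ≪ 0.058, so the approximation is valid.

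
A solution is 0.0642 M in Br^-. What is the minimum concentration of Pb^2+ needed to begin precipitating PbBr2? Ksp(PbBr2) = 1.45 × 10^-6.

PbBr2(s) ⇌ Pb^2+(aq) + 2 Br^-(aq)
Ksp = [Pb^2+][Br^-]^2
Precipitation begins when Q = Ksp. With [Br^-] = 0.0642 M:
1.45 × 10^-6 = (0.0642)^2 × [Pb^2+]
[Pb^2+] = (1.45 × 10^-6 / 4.122 × 10^-3) = 3.52 x 10^-4 M

[Pb^2+] = 3.52 × 10^-4 M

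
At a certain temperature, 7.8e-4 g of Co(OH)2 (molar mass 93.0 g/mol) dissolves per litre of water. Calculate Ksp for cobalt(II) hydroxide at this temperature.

Molar solubility s = (7.8 x 10^-4 g/L) / (93.0 g/mol) = 8.39 × 10^-6 M.
Co(OH)2(s) ⇌ Co^2+ + 2 OH^-
For each mole of Co(OH)2 that dissolves: [Co^2+] = s, [OH^-] = 2s.
Ksp = [Co^2+][OH^-]^2
Substituting: Ksp = s(2s)^2 = 4s^3
With s = 8.39 x 10^-6: Ksp = 2.4 x 10^-15

Ksp ≈ 2.4 x 10^-15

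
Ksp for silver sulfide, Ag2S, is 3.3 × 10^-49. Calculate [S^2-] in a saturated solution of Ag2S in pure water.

[S^2-] ≈ 4.4 × 10^-17 M

Ag2S(s) ⇌ 2 Ag^+ + S^2-
Ksp = [Ag^+]^2[S^2-]
With molar solubility s: [Ag^+] = 2s, [S^2-] = s.
Substituting: Ksp = (2s)^2s = 4s^3
s = (3.3 × 10^-49 / 4)^(1/3) = 4.35 × 10^-17 M
[S^2-] = s = 4.4 x 10^-17 M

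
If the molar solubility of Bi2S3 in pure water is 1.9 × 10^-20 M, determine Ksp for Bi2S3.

Bi2S3(s) ⇌ 2 Bi^3+ + 3 S^2-
For each mole of Bi2S3 that dissolves: [Bi^3+] = 2s, [S^2-] = 3s.
Ksp = [Bi^3+]^2[S^2-]^3
Ksp = (2s)^2(3s)^3 = 108s^5
With s = 1.9 × 10^-20: Ksp = 2.7 x 10^-97

2.7e-97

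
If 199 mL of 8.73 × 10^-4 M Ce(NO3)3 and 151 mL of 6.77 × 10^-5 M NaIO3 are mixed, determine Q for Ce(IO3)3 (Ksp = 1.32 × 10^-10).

Total volume = 199 + 151 = 350 mL.
[Ce^3+] = 8.73 × 10^-4 × (199/350) = 4.964 x 10^-4 M
[IO3^-] = 6.77 x 10^-5 × (151/350) = 2.921 x 10^-5 M
Ce(IO3)3(s) <=> Ce^3+(aq) + 3 IO3^-(aq), so Q = [Ce^3+][IO3^-]^3
Q = (4.964 × 10^-4)(2.921 × 10^-5)^3 = 1.24 × 10^-17
Q < Ksp, so no precipitate of Ce(IO3)3 forms.

Q ≈ 1.24 × 10^-17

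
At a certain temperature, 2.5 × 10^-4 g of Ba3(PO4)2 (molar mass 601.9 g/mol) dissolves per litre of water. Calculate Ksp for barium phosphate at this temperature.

1.3e-30

Molar solubility s = (2.5 × 10^-4 g/L) / (601.9 g/mol) = 4.15 × 10^-7 M.
Ba3(PO4)2(s) <=> 3 Ba^2+ + 2 PO4^3-
If s mol/L of Ba3(PO4)2 dissolves, [Ba^2+] = 3s and [PO4^3-] = 2s.
Ksp = [Ba^2+]^3[PO4^3-]^2
Ksp = (3s)^3(2s)^2 = 108s^5
With s = 4.15 × 10^-7: Ksp = 1.3 × 10^-30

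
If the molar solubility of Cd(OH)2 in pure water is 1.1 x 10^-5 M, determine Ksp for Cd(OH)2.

Cd(OH)2(s) ⇌ Cd^2+ + 2 OH^-
Let s = molar solubility. Then [Cd^2+] = s and [OH^-] = 2s.
Ksp = [Cd^2+][OH^-]^2
So Ksp = s × (2s)^2 = 4s^3
Ksp = 4 × (1.1 × 10^-5)^3 = 5.3 × 10^-15

Ksp ≈ 5.3e-15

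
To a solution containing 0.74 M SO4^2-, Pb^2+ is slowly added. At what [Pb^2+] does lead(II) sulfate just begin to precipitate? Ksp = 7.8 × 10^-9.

1.1e-8 M

PbSO4(s) <=> Pb^2+(aq) + SO4^2-(aq)
Ksp = [Pb^2+][SO4^2-]
Precipitation begins when Q = Ksp. With [SO4^2-] = 0.74 M:
7.8 × 10^-9 = (0.74) × [Pb^2+]
[Pb^2+] = (7.8 × 10^-9 / 7.4 × 10^-1) = 1.1 × 10^-8 M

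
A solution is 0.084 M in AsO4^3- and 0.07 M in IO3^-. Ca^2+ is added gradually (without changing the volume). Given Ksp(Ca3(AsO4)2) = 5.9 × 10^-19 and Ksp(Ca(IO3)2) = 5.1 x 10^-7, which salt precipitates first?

Precipitation of each salt starts when its ion product equals its Ksp.
For Ca3(AsO4)2: 5.9 × 10^-19 = (0.084)^2 × [Ca^2+]^3  ⇒  [Ca^2+] = 4.4 × 10^-6 M.
For Ca(IO3)2: 5.1 x 10^-7 = (0.07)^2 × [Ca^2+]  ⇒  [Ca^2+] = 1.0 × 10^-4 M.
The salt with the lower threshold [Ca^2+] precipitates first: Ca3(AsO4)2.

Ca3(AsO4)2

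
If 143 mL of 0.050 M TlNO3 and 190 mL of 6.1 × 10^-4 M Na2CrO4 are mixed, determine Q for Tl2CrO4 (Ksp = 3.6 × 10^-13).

Total volume = 143 + 190 = 333 mL.
[Tl^+] = 5.0 × 10^-2 × (143/333) = 2.15 × 10^-2 M
[CrO4^2-] = 6.1 × 10^-4 × (190/333) = 3.48 × 10^-4 M
Tl2CrO4(s) <=> 2 Tl^+(aq) + CrO4^2-(aq), so Q = [Tl^+]^2[CrO4^2-]
Q = (2.15 × 10^-2)^2(3.48 x 10^-4) = 1.6 × 10^-7
Q > Ksp, so Tl2CrO4 will precipitate.

Q ≈ 1.6 x 10^-7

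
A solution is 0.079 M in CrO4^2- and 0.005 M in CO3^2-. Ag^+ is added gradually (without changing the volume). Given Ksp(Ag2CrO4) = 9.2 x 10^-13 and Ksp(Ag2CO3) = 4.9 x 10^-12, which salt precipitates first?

Ag2CrO4

Each salt begins to precipitate when Q = Ksp, i.e. when [Ag^+] reaches its threshold.
For Ag2CrO4: 9.2 x 10^-13 = 0.079 × [Ag^+]^2  ⇒  [Ag^+] = 3.4 x 10^-6 M.
For Ag2CO3: 4.9 x 10^-12 = 0.005 × [Ag^+]^2  ⇒  [Ag^+] = 3.1 × 10^-5 M.
The salt with the lower threshold [Ag^+] precipitates first: Ag2CrO4.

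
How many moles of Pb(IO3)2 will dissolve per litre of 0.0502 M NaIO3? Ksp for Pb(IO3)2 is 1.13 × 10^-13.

s ≈ 4.48e-11 M

Pb(IO3)2(s) <=> Pb^2+ + 2 IO3^-
Ksp = [Pb^2+][IO3^-]^2
If s mol/L dissolves here, [Pb^2+] = s, [IO3^-] = 0.0502 + 2s ≈ 0.0502 (common-ion effect: IO3^- is already 0.0502 M).
Ksp ≈ s × (0.0502)^2
s = 4.48 × 10^-11 M
Check: 2s = 9.0 x 10^-11 ≪ 0.0502, so the approximation is valid.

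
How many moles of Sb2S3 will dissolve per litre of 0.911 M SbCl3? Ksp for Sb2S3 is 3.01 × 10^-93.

s = 5.12 × 10^-32 M

Sb2S3(s) ⇌ 2 Sb^3+ + 3 S^2-
Ksp = [Sb^3+]^2[S^2-]^3
Let s be the molar solubility in this solution. [Sb^3+] = 0.911 + 2s ≈ 0.911, [S^2-] = 3s (since Sb^3+ from SbCl3 dominates).
Ksp ≈ (0.911)^2 × (3s)^3
s = 5.12 × 10^-32 M
Check: 2s = 1.0 × 10^-31 ≪ 0.911, so the approximation is valid.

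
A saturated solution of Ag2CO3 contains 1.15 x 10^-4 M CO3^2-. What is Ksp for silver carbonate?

Ag2CO3(s) <=> 2 Ag^+ + CO3^2-
Stoichiometry gives [Ag^+] = (2/1)[CO3^2-] = 2.300 × 10^-4 M.
Ksp = [Ag^+]^2[CO3^2-]
Ksp = (2.300 × 10^-4)^2 × 1.15 × 10^-4 = 6.08 x 10^-12

6.08 x 10^-12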